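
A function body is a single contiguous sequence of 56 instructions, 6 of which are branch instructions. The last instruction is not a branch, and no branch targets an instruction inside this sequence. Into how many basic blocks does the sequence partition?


With no in-sequence branch targets, the leaders are the first instruction plus the instruction after each branch.
Number of basic blocks = branches + 1
= 6 + 1 = 7

7


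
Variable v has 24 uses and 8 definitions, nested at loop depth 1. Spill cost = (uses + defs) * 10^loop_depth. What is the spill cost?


uses + defs = 24 + 8 = 32
10^1 = 10
Spill cost = 32 * 10 = 320

320


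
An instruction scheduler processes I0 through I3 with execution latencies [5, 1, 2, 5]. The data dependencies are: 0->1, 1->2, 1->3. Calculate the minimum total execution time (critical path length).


Compute longest path through dependency graph: dist(Ik) = max over predecessors of dist + latency(Ik).
dist(I0) = latency 5 = 5
dist(I1) = dist(I0) + 1 = 5 + 1 = 6
dist(I2) = dist(I1) + 2 = 6 + 2 = 8
dist(I3) = dist(I1) + 5 = 6 + 5 = 11
Critical path = max dist = 11

11


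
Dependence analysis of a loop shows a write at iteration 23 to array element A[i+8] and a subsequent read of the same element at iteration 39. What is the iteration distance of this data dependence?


Distance = read iteration - write iteration
= 39 - 23 = 16

16


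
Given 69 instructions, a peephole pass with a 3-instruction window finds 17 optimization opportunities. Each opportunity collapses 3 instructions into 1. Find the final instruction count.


Each match removes 2 instructions.
Total removed = 17 * 2 = 34
Remaining = 69 - 34 = 35

35


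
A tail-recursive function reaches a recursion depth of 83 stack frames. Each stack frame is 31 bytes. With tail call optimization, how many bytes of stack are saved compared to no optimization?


Without TCO: 83 * 31 = 2573 bytes
With TCO: reuse 1 frame = 31 bytes
Savings = 2573 - 31 = 2542

2542


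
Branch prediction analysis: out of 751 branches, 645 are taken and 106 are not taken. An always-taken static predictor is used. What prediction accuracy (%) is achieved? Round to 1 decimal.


Predictor: always-taken
Correct predictions = 645
Accuracy = 645 / 751 * 100 = 85.9%

85.9


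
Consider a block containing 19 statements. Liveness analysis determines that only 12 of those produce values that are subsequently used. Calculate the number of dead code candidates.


Dead code = total statements - live definitions
= 19 - 12 = 7

7


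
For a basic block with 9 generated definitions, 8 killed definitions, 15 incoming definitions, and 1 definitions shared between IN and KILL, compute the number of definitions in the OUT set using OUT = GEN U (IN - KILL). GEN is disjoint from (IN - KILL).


IN - KILL: 15 - 1 = 14 surviving definitions
OUT = GEN + surviving = 9 + 14 = 23

23


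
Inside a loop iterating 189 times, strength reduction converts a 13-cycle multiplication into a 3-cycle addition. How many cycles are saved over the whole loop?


Per-iteration saving = 13 - 3 = 10
Total saved = 189 * 10 = 1890

1890


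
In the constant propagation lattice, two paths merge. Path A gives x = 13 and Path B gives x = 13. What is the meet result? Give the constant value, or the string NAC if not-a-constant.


Meet operation: if both paths give the same constant, result is that constant; if they differ, result is NAC (not-a-constant).
Path A: 13, Path B: 13 -> equal
Result: constant -> 13

13


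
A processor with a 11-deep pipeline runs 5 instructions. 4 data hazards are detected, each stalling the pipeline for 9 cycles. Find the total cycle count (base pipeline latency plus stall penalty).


Base cycles = 11 + 5 - 1 = 15
Total stalls = 4 * 9 = 36
Total = 15 + 36 = 51

51


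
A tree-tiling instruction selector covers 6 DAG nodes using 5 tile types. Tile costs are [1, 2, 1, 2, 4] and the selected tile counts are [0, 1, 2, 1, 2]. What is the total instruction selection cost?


Total cost = sum(count_i * cost_i)
= 0*1 + 1*2 + 2*1 + 1*2 + 2*4
= 14

14


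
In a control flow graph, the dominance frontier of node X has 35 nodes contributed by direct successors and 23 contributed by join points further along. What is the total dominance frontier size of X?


DF(X) = direct successor contributions + join point contributions
= 35 + 23 = 58

58


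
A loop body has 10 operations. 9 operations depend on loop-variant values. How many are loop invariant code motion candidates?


Invariant candidates = total - loop-dependent
= 10 - 9 = 1

1


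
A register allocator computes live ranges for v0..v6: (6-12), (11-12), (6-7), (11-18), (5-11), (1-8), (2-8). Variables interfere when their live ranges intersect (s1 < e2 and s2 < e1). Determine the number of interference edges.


Check all pairs for overlapping intervals.
Two intervals (s1,e1) and (s2,e2) overlap if s1 < e2 and s2 < e1.
v0 (6-12) vs v1..v6: overlaps v1, v2, v3, v4, v5, v6 -> 6
v1 (11-12) vs v2..v6: overlaps v3 -> 1
v2 (6-7) vs v3..v6: overlaps v4, v5, v6 -> 3
v3 (11-18) vs v4..v6: overlaps none -> 0
v4 (5-11) vs v5..v6: overlaps v5, v6 -> 2
v5 (1-8) vs v6: overlaps v6 -> 1
Total overlapping pairs = 6 + 1 + 3 + 0 + 2 + 1 = 13

13


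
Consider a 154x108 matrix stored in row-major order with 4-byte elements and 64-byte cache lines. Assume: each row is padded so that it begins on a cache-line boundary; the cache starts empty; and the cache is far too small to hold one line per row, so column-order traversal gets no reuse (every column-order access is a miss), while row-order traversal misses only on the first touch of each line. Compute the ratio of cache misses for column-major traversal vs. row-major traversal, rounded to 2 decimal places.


Each row occupies 108 * 4 = 432 bytes and starts on a line boundary, so it spans ceil(432 / 64) = 7 cache lines.
Row-major traversal misses (one per line touched): 154 * ceil(108 * 4 / 64) = 1078
Column-major traversal misses (no reuse, every access misses): 154 * 108 = 16632
Ratio = 16632 / 1078 = 15.43

15.43


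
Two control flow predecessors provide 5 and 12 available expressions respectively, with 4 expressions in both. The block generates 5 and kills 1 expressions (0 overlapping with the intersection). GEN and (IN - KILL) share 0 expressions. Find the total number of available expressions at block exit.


IN = intersection of predecessors = 4
IN - KILL = 4 - 0 = 4
|OUT| = |GEN| + |IN - KILL| - |GEN ∩ (IN - KILL)| = 5 + 4 - 0 = 9

9


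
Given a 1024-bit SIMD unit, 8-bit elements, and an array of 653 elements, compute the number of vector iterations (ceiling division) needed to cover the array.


Width = 1024 / 8 = 128 elements per vector op
Iterations = ceil(653 / 128) = 6

6


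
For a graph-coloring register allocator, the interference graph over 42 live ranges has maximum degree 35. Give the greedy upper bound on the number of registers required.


Greedy coloring never needs more than (max_degree + 1) colors: when coloring a vertex, at most max_degree neighbors are already colored.
Upper bound = 35 + 1 = 36

36


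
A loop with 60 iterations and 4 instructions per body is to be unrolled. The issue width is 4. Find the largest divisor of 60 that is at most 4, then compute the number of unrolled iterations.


Largest divisor of 60 <= 4 is 4
New iterations = 60 / 4 = 15

15


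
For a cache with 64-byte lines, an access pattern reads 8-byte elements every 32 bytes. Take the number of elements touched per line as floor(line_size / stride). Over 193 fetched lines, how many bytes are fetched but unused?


Elements per line = floor(64 / 32) = 2
Bytes used per line = 2 * 8 = 16
Wasted per line = 64 - 16 = 48
Total wasted = 48 * 193 = 9264

9264


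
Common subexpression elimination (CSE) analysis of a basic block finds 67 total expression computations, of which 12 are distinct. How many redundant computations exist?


CSE count = total expressions - unique expressions
= 67 - 12 = 55

55


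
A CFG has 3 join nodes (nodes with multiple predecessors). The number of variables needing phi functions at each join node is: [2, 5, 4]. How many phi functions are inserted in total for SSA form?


Total phi functions = sum of phi functions at each join node
= 2 + 5 + 4 = 11

11


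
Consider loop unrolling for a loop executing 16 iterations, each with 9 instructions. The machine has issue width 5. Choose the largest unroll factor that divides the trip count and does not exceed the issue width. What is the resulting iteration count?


Largest divisor of 16 <= 5 is 4
New iterations = 16 / 4 = 4

4


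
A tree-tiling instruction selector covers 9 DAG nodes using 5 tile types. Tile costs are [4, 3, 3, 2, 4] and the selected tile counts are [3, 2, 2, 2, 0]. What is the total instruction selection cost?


Total cost = sum(count_i * cost_i)
= 3*4 + 2*3 + 2*3 + 2*2 + 0*4
= 28

28


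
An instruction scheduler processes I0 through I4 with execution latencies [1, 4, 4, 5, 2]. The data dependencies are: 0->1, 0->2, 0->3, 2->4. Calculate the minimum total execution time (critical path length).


Compute longest path through dependency graph: dist(Ik) = max over predecessors of dist + latency(Ik).
dist(I0) = latency 1 = 1
dist(I1) = dist(I0) + 4 = 1 + 4 = 5
dist(I2) = dist(I0) + 4 = 1 + 4 = 5
dist(I3) = dist(I0) + 5 = 1 + 5 = 6
dist(I4) = dist(I2) + 2 = 5 + 2 = 7
Critical path = max dist = 7

7


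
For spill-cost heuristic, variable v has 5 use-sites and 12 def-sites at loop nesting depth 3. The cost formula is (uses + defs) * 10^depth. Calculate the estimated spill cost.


uses + defs = 5 + 12 = 17
10^3 = 1000
Spill cost = 17 * 1000 = 17000

17000


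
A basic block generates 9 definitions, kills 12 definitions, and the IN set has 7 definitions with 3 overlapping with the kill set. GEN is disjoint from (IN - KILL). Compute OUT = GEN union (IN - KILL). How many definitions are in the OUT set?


IN - KILL: 7 - 3 = 4 surviving definitions
OUT = GEN + surviving = 9 + 4 = 13

13


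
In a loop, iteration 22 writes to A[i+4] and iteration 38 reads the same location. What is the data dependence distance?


Distance = read iteration - write iteration
= 38 - 22 = 16

16


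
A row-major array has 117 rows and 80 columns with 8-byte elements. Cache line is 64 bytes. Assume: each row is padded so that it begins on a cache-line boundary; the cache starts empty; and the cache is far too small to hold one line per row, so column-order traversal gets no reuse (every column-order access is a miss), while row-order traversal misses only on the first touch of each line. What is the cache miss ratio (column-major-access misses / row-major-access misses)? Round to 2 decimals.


Each row occupies 80 * 8 = 640 bytes and starts on a line boundary, so it spans ceil(640 / 64) = 10 cache lines.
Row-major traversal misses (one per line touched): 117 * ceil(80 * 8 / 64) = 1170
Column-major traversal misses (no reuse, every access misses): 117 * 80 = 9360
Ratio = 9360 / 1170 = 8.0

8.0


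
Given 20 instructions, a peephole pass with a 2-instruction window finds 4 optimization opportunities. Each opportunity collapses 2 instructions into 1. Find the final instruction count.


Each match removes 1 instructions.
Total removed = 4 * 1 = 4
Remaining = 20 - 4 = 16

16


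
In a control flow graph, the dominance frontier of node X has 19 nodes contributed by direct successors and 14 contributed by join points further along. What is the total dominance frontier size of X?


DF(X) = direct successor contributions + join point contributions
= 19 + 14 = 33

33


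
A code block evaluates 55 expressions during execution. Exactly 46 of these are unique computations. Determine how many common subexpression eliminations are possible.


CSE count = total expressions - unique expressions
= 55 - 46 = 9

9


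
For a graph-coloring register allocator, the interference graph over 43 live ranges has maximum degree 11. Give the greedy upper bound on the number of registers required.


Greedy coloring never needs more than (max_degree + 1) colors: when coloring a vertex, at most max_degree neighbors are already colored.
Upper bound = 11 + 1 = 12

12


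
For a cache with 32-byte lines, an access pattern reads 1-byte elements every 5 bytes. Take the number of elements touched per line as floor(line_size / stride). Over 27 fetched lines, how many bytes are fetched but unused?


Elements per line = floor(32 / 5) = 6
Bytes used per line = 6 * 1 = 6
Wasted per line = 32 - 6 = 26
Total wasted = 26 * 27 = 702

702


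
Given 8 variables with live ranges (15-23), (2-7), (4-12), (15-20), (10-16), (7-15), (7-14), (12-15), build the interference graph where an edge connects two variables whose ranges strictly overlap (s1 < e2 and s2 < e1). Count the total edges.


Check all pairs for overlapping intervals.
Two intervals (s1,e1) and (s2,e2) overlap if s1 < e2 and s2 < e1.
v0 (15-23) vs v1..v7: overlaps v3, v4 -> 2
v1 (2-7) vs v2..v7: overlaps v2 -> 1
v2 (4-12) vs v3..v7: overlaps v4, v5, v6 -> 3
v3 (15-20) vs v4..v7: overlaps v4 -> 1
v4 (10-16) vs v5..v7: overlaps v5, v6, v7 -> 3
v5 (7-15) vs v6..v7: overlaps v6, v7 -> 2
v6 (7-14) vs v7: overlaps v7 -> 1
Total overlapping pairs = 2 + 1 + 3 + 1 + 3 + 2 + 1 = 13

13


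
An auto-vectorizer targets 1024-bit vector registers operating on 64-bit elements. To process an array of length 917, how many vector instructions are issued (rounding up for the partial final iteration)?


Width = 1024 / 64 = 16 elements per vector op
Iterations = ceil(917 / 16) = 58

58


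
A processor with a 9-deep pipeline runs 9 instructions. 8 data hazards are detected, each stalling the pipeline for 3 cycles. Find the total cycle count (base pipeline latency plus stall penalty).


Base cycles = 9 + 9 - 1 = 17
Total stalls = 8 * 3 = 24
Total = 17 + 24 = 41

41


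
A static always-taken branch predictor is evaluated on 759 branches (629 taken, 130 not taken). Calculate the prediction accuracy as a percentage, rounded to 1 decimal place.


Predictor: always-taken
Correct predictions = 629
Accuracy = 629 / 759 * 100 = 82.9%

82.9


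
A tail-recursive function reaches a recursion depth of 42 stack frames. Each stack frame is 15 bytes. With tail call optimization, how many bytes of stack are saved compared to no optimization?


Without TCO: 42 * 15 = 630 bytes
With TCO: reuse 1 frame = 15 bytes
Savings = 630 - 15 = 615

615


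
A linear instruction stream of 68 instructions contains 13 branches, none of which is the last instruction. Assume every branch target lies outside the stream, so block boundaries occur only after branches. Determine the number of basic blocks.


With no in-sequence branch targets, the leaders are the first instruction plus the instruction after each branch.
Number of basic blocks = branches + 1
= 13 + 1 = 14

14


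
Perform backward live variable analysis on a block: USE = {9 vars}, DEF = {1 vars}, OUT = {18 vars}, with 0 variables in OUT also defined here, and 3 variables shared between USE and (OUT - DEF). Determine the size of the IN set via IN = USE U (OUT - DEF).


OUT - DEF: 18 - 0 = 18
|IN| = |USE| + |OUT - DEF| - |USE ∩ (OUT - DEF)| = 9 + 18 - 3 = 24

24


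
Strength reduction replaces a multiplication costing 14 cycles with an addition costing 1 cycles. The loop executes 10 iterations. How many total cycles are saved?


Per-iteration saving = 14 - 1 = 13
Total saved = 10 * 13 = 130

130


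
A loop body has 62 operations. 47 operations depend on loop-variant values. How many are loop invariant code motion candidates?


Invariant candidates = total - loop-dependent
= 62 - 47 = 15

15


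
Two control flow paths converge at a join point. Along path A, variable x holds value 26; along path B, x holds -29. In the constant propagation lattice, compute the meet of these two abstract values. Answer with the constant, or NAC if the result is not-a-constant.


Meet operation: if both paths give the same constant, result is that constant; if they differ, result is NAC (not-a-constant).
Path A: 26, Path B: -29 -> differ
Result: not-a-constant -> NAC

NAC


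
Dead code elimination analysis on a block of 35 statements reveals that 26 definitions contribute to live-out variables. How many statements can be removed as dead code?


Dead code = total statements - live definitions
= 35 - 26 = 9

9


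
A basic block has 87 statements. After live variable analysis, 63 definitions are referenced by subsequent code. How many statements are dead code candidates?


Dead code = total statements - live definitions
= 87 - 63 = 24

24


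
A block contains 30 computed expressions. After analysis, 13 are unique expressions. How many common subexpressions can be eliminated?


CSE count = total expressions - unique expressions
= 30 - 13 = 17

17


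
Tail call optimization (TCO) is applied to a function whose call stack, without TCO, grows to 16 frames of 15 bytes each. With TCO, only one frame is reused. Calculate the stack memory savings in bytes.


Without TCO: 16 * 15 = 240 bytes
With TCO: reuse 1 frame = 15 bytes
Savings = 240 - 15 = 225

225


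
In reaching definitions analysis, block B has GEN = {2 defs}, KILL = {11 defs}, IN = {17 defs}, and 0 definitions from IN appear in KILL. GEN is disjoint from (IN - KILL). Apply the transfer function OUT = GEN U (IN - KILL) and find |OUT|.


IN - KILL: 17 - 0 = 17 surviving definitions
OUT = GEN + surviving = 2 + 17 = 19

19


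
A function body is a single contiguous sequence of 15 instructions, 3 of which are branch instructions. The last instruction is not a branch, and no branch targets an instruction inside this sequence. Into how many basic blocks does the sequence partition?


With no in-sequence branch targets, the leaders are the first instruction plus the instruction after each branch.
Number of basic blocks = branches + 1
= 3 + 1 = 4

4


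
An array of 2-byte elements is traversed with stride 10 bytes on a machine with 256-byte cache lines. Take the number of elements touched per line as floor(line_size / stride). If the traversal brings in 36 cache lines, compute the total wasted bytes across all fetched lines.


Elements per line = floor(256 / 10) = 25
Bytes used per line = 25 * 2 = 50
Wasted per line = 256 - 50 = 206
Total wasted = 206 * 36 = 7416

7416


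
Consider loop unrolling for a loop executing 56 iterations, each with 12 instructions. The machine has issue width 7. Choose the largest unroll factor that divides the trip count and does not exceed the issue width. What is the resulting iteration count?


Largest divisor of 56 <= 7 is 7
New iterations = 56 / 7 = 8

8


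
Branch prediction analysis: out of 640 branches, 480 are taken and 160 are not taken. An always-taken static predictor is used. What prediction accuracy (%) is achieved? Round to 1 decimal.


Predictor: always-taken
Correct predictions = 480
Accuracy = 480 / 640 * 100 = 75.0%

75.0


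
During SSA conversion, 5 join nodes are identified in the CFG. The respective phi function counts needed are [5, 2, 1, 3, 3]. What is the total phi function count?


Total phi functions = sum of phi functions at each join node
= 5 + 2 + 1 + 3 + 3 = 14

14


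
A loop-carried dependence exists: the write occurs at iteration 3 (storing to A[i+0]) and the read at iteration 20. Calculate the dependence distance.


Distance = read iteration - write iteration
= 20 - 3 = 17

17


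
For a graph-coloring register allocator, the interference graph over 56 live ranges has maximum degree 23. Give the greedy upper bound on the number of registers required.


Greedy coloring never needs more than (max_degree + 1) colors: when coloring a vertex, at most max_degree neighbors are already colored.
Upper bound = 23 + 1 = 24

24


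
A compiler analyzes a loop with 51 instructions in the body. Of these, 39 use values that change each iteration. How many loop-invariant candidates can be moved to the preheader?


Invariant candidates = total - loop-dependent
= 51 - 39 = 12

12


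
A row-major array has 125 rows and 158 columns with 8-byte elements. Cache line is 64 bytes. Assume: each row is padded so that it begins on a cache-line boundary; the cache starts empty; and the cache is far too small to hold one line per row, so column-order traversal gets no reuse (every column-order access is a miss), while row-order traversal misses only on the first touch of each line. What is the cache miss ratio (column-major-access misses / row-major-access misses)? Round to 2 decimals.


Each row occupies 158 * 8 = 1264 bytes and starts on a line boundary, so it spans ceil(1264 / 64) = 20 cache lines.
Row-major traversal misses (one per line touched): 125 * ceil(158 * 8 / 64) = 2500
Column-major traversal misses (no reuse, every access misses): 125 * 158 = 19750
Ratio = 19750 / 2500 = 7.9

7.9


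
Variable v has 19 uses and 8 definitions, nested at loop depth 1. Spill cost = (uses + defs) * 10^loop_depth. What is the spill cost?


uses + defs = 19 + 8 = 27
10^1 = 10
Spill cost = 27 * 10 = 270

270


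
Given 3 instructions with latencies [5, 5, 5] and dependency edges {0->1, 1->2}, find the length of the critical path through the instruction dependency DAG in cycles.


Compute longest path through dependency graph: dist(Ik) = max over predecessors of dist + latency(Ik).
dist(I0) = latency 5 = 5
dist(I1) = dist(I0) + 5 = 5 + 5 = 10
dist(I2) = dist(I1) + 5 = 10 + 5 = 15
Critical path = max dist = 15

15


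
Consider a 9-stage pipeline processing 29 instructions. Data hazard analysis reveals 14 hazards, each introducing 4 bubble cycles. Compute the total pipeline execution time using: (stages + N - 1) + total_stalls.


Base cycles = 9 + 29 - 1 = 37
Total stalls = 14 * 4 = 56
Total = 37 + 56 = 93

93


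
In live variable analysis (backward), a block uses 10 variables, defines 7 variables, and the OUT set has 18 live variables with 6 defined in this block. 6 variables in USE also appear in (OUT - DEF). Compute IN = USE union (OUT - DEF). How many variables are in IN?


OUT - DEF: 18 - 6 = 12
|IN| = |USE| + |OUT - DEF| - |USE ∩ (OUT - DEF)| = 10 + 12 - 6 = 16

16


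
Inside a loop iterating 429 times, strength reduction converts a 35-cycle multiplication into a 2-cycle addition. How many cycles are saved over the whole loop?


Per-iteration saving = 35 - 2 = 33
Total saved = 429 * 33 = 14157

14157


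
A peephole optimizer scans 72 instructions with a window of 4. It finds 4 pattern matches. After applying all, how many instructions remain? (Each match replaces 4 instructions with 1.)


Each match removes 3 instructions.
Total removed = 4 * 3 = 12
Remaining = 72 - 12 = 60

60


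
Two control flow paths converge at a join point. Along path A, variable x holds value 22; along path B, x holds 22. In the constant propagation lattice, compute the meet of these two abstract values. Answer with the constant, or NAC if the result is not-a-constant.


Meet operation: if both paths give the same constant, result is that constant; if they differ, result is NAC (not-a-constant).
Path A: 22, Path B: 22 -> equal
Result: constant -> 22

22


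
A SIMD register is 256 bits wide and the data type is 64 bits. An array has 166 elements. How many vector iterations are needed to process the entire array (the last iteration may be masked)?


Width = 256 / 64 = 4 elements per vector op
Iterations = ceil(166 / 4) = 42

42


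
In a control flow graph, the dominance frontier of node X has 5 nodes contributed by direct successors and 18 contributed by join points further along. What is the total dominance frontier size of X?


DF(X) = direct successor contributions + join point contributions
= 5 + 18 = 23

23


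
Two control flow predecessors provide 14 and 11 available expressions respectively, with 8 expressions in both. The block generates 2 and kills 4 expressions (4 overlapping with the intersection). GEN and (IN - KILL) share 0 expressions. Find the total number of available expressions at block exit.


IN = intersection of predecessors = 8
IN - KILL = 8 - 4 = 4
|OUT| = |GEN| + |IN - KILL| - |GEN ∩ (IN - KILL)| = 2 + 4 - 0 = 6

6


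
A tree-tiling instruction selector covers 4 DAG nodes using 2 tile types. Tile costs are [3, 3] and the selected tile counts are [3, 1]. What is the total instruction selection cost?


Total cost = sum(count_i * cost_i)
= 3*3 + 1*3
= 12

12


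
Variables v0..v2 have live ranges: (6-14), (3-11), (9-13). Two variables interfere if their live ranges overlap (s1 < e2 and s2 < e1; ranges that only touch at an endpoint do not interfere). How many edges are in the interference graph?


Check all pairs for overlapping intervals.
Two intervals (s1,e1) and (s2,e2) overlap if s1 < e2 and s2 < e1.
v0 (6-14) vs v1..v2: overlaps v1, v2 -> 2
v1 (3-11) vs v2: overlaps v2 -> 1
Total overlapping pairs = 2 + 1 = 3

3


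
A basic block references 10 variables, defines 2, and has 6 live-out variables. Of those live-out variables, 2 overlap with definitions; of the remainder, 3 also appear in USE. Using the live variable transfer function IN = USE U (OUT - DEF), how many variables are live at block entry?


OUT - DEF: 6 - 2 = 4
|IN| = |USE| + |OUT - DEF| - |USE ∩ (OUT - DEF)| = 10 + 4 - 3 = 11

11


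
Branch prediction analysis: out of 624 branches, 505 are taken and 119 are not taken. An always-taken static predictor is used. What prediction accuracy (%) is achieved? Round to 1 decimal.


Predictor: always-taken
Correct predictions = 505
Accuracy = 505 / 624 * 100 = 80.9%

80.9


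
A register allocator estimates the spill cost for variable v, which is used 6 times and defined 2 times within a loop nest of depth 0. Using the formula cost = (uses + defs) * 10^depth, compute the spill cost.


uses + defs = 6 + 2 = 8
10^0 = 1
Spill cost = 8 * 1 = 8

8


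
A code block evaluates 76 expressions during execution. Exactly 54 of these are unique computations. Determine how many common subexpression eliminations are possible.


CSE count = total expressions - unique expressions
= 76 - 54 = 22

22


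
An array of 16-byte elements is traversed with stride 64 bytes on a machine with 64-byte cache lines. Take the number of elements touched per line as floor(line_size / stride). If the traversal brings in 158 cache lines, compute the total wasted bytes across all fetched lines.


Elements per line = floor(64 / 64) = 1
Bytes used per line = 1 * 16 = 16
Wasted per line = 64 - 16 = 48
Total wasted = 48 * 158 = 7584

7584


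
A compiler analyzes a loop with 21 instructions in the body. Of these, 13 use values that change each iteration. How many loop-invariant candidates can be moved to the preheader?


Invariant candidates = total - loop-dependent
= 21 - 13 = 8

8


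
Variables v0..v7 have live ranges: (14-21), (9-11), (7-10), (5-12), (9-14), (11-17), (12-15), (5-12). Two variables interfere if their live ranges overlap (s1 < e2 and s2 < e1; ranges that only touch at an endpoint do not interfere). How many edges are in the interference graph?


Check all pairs for overlapping intervals.
Two intervals (s1,e1) and (s2,e2) overlap if s1 < e2 and s2 < e1.
v0 (14-21) vs v1..v7: overlaps v5, v6 -> 2
v1 (9-11) vs v2..v7: overlaps v2, v3, v4, v7 -> 4
v2 (7-10) vs v3..v7: overlaps v3, v4, v7 -> 3
v3 (5-12) vs v4..v7: overlaps v4, v5, v7 -> 3
v4 (9-14) vs v5..v7: overlaps v5, v6, v7 -> 3
v5 (11-17) vs v6..v7: overlaps v6, v7 -> 2
v6 (12-15) vs v7: overlaps none -> 0
Total overlapping pairs = 2 + 4 + 3 + 3 + 3 + 2 + 0 = 17

17


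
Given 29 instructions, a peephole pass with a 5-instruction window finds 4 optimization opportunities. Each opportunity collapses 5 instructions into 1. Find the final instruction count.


Each match removes 4 instructions.
Total removed = 4 * 4 = 16
Remaining = 29 - 16 = 13

13


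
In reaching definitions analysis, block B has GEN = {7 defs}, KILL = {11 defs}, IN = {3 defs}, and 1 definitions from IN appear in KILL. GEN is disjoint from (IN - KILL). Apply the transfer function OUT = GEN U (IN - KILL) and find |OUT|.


IN - KILL: 3 - 1 = 2 surviving definitions
OUT = GEN + surviving = 7 + 2 = 9

9


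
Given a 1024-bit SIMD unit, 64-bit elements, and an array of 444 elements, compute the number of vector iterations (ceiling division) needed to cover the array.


Width = 1024 / 64 = 16 elements per vector op
Iterations = ceil(444 / 16) = 28

28


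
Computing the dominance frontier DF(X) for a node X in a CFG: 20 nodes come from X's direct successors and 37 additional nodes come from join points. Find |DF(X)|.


DF(X) = direct successor contributions + join point contributions
= 20 + 37 = 57

57


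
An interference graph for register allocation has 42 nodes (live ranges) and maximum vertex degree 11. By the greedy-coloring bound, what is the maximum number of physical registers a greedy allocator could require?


Greedy coloring never needs more than (max_degree + 1) colors: when coloring a vertex, at most max_degree neighbors are already colored.
Upper bound = 11 + 1 = 12

12


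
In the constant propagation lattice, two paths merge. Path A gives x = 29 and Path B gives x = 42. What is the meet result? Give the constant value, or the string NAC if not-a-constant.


Meet operation: if both paths give the same constant, result is that constant; if they differ, result is NAC (not-a-constant).
Path A: 29, Path B: 42 -> differ
Result: not-a-constant -> NAC

NAC


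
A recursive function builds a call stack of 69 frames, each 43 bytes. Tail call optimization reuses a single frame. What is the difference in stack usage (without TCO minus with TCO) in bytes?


Without TCO: 69 * 43 = 2967 bytes
With TCO: reuse 1 frame = 43 bytes
Savings = 2967 - 43 = 2924

2924


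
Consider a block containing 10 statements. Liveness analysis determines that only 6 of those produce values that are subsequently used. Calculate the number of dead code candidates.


Dead code = total statements - live definitions
= 10 - 6 = 4

4


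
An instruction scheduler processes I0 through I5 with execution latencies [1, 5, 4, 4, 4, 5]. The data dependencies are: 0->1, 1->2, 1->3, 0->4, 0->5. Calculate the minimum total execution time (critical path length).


Compute longest path through dependency graph: dist(Ik) = max over predecessors of dist + latency(Ik).
dist(I0) = latency 1 = 1
dist(I1) = dist(I0) + 5 = 1 + 5 = 6
dist(I2) = dist(I1) + 4 = 6 + 4 = 10
dist(I3) = dist(I1) + 4 = 6 + 4 = 10
dist(I4) = dist(I0) + 4 = 1 + 4 = 5
dist(I5) = dist(I0) + 5 = 1 + 5 = 6
Critical path = max dist = 10

10


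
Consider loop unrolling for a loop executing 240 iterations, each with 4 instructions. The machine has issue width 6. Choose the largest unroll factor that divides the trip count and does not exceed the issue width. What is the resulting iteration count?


Largest divisor of 240 <= 6 is 6
New iterations = 240 / 6 = 40

40


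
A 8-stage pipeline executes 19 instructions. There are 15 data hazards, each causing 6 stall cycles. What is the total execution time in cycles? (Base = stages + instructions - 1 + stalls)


Base cycles = 8 + 19 - 1 = 26
Total stalls = 15 * 6 = 90
Total = 26 + 90 = 116

116


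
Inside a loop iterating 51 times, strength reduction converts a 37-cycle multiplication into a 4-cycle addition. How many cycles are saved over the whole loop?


Per-iteration saving = 37 - 4 = 33
Total saved = 51 * 33 = 1683

1683


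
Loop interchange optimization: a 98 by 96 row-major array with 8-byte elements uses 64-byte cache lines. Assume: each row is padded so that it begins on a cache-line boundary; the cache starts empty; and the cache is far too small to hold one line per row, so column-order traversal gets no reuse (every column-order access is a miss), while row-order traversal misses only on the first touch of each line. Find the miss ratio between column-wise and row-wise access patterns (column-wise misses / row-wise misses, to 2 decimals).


Each row occupies 96 * 8 = 768 bytes and starts on a line boundary, so it spans ceil(768 / 64) = 12 cache lines.
Row-major traversal misses (one per line touched): 98 * ceil(96 * 8 / 64) = 1176
Column-major traversal misses (no reuse, every access misses): 98 * 96 = 9408
Ratio = 9408 / 1176 = 8.0

8.0


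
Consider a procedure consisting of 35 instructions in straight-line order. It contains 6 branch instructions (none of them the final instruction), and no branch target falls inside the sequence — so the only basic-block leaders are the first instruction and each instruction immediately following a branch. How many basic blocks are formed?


With no in-sequence branch targets, the leaders are the first instruction plus the instruction after each branch.
Number of basic blocks = branches + 1
= 6 + 1 = 7

7


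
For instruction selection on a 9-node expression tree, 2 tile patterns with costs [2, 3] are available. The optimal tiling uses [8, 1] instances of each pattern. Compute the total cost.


Total cost = sum(count_i * cost_i)
= 8*2 + 1*3
= 19

19


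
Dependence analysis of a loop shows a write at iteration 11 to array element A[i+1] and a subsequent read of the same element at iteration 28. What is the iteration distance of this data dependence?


Distance = read iteration - write iteration
= 28 - 11 = 17

17


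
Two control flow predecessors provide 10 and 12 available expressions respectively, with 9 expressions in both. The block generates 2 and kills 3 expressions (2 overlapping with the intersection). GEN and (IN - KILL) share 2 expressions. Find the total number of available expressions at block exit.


IN = intersection of predecessors = 9
IN - KILL = 9 - 2 = 7
|OUT| = |GEN| + |IN - KILL| - |GEN ∩ (IN - KILL)| = 2 + 7 - 2 = 7

7


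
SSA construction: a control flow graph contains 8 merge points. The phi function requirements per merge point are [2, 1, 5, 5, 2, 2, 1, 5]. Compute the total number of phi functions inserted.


Total phi functions = sum of phi functions at each join node
= 2 + 1 + 5 + 5 + 2 + 2 + 1 + 5 = 23

23


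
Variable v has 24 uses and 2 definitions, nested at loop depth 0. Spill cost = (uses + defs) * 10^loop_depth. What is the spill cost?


uses + defs = 24 + 2 = 26
10^0 = 1
Spill cost = 26 * 1 = 26

26


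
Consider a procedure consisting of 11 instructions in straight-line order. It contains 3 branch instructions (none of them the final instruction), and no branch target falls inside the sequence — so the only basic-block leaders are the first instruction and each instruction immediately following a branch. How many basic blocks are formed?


With no in-sequence branch targets, the leaders are the first instruction plus the instruction after each branch.
Number of basic blocks = branches + 1
= 3 + 1 = 4

4


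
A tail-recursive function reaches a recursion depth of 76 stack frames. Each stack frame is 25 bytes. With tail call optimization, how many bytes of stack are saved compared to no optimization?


Without TCO: 76 * 25 = 1900 bytes
With TCO: reuse 1 frame = 25 bytes
Savings = 1900 - 25 = 1875

1875


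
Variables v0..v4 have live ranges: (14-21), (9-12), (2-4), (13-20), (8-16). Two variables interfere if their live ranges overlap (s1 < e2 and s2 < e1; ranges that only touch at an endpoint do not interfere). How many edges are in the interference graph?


Check all pairs for overlapping intervals.
Two intervals (s1,e1) and (s2,e2) overlap if s1 < e2 and s2 < e1.
v0 (14-21) vs v1..v4: overlaps v3, v4 -> 2
v1 (9-12) vs v2..v4: overlaps v4 -> 1
v2 (2-4) vs v3..v4: overlaps none -> 0
v3 (13-20) vs v4: overlaps v4 -> 1
Total overlapping pairs = 2 + 1 + 0 + 1 = 4

4


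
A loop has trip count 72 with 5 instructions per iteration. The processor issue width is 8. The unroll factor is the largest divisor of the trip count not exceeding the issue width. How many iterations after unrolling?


Largest divisor of 72 <= 8 is 8
New iterations = 72 / 8 = 9

9


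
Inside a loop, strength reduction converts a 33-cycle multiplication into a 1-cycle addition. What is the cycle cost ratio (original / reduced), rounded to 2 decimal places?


Ratio = mult_cost / add_cost = 33 / 1 = 33.0

33.0


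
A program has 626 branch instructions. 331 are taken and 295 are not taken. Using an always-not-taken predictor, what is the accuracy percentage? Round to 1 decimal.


Predictor: always-not-taken
Correct predictions = 295
Accuracy = 295 / 626 * 100 = 47.1%

47.1


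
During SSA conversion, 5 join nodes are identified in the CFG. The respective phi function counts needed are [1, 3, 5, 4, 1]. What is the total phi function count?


Total phi functions = sum of phi functions at each join node
= 1 + 3 + 5 + 4 + 1 = 14

14


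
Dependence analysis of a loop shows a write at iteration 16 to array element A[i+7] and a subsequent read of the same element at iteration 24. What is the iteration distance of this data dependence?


Distance = read iteration - write iteration
= 24 - 16 = 8

8


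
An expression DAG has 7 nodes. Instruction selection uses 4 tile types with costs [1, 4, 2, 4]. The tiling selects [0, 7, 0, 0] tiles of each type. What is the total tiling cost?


Total cost = sum(count_i * cost_i)
= 0*1 + 7*4 + 0*2 + 0*4
= 28

28


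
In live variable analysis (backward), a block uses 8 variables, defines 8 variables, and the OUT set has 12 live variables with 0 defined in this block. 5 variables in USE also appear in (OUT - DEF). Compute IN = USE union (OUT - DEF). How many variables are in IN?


OUT - DEF: 12 - 0 = 12
|IN| = |USE| + |OUT - DEF| - |USE ∩ (OUT - DEF)| = 8 + 12 - 5 = 15

15


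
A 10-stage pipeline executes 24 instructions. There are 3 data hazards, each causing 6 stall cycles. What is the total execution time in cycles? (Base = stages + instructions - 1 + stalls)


Base cycles = 10 + 24 - 1 = 33
Total stalls = 3 * 6 = 18
Total = 33 + 18 = 51

51


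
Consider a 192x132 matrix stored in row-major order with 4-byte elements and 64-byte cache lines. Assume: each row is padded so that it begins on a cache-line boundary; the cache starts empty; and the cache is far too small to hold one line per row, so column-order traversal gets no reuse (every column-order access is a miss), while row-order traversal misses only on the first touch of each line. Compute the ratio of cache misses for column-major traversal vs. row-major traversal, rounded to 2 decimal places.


Each row occupies 132 * 4 = 528 bytes and starts on a line boundary, so it spans ceil(528 / 64) = 9 cache lines.
Row-major traversal misses (one per line touched): 192 * ceil(132 * 4 / 64) = 1728
Column-major traversal misses (no reuse, every access misses): 192 * 132 = 25344
Ratio = 25344 / 1728 = 14.67

14.67


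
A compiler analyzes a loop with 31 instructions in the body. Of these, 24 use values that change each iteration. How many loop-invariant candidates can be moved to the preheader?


Invariant candidates = total - loop-dependent
= 31 - 24 = 7

7


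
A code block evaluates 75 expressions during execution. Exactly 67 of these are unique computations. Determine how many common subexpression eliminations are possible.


CSE count = total expressions - unique expressions
= 75 - 67 = 8

8


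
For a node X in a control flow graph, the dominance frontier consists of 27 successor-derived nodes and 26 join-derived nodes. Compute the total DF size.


DF(X) = direct successor contributions + join point contributions
= 27 + 26 = 53

53


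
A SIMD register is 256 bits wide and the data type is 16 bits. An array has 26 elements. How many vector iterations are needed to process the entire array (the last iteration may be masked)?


Width = 256 / 16 = 16 elements per vector op
Iterations = ceil(26 / 16) = 2

2
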